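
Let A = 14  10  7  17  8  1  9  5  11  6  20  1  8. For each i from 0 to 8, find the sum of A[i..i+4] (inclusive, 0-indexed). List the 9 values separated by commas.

56, 43, 42, 40, 34, 32, 51, 43, 46

[14, 10, 7, 17, 8] → sum 56
[10, 7, 17, 8, 1] → sum 43
[7, 17, 8, 1, 9] → sum 42
[17, 8, 1, 9, 5] → sum 40
[8, 1, 9, 5, 11] → sum 34
[1, 9, 5, 11, 6] → sum 32
[9, 5, 11, 6, 20] → sum 51
[5, 11, 6, 20, 1] → sum 43
[11, 6, 20, 1, 8] → sum 46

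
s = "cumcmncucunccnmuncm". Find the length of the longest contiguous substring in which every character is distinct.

4

[c] len 1
[c, u] len 2
[c, u, m] len 3
[u, m, c] len 3
[c, m] len 2
[c, m, n] len 3
[m, n, c] len 3
[m, n, c, u] len 4
[u, c] len 2
[c, u] len 2
[c, u, n] len 3
[u, n, c] len 3
[c] len 1
[c, n] len 2
[c, n, m] len 3
[c, n, m, u] len 4
[m, u, n] len 3
[m, u, n, c] len 4
[u, n, c, m] len 4
Longest all-distinct length: 4.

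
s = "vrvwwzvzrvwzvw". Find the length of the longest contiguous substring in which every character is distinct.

4

add v: [v] len 1
add r: [v, r] len 2
add v (repeat v, move left end past it): [r, v] len 2
add w: [r, v, w] len 3
add w (repeat w, move left end past it): [w] len 1
add z: [w, z] len 2
add v: [w, z, v] len 3
add z (repeat z, move left end past it): [v, z] len 2
add r: [v, z, r] len 3
add v (repeat v, move left end past it): [z, r, v] len 3
add w: [z, r, v, w] len 4
add z (repeat z, move left end past it): [r, v, w, z] len 4
add v (repeat v, move left end past it): [w, z, v] len 3
add w (repeat w, move left end past it): [z, v, w] len 3
Longest all-distinct length: 4.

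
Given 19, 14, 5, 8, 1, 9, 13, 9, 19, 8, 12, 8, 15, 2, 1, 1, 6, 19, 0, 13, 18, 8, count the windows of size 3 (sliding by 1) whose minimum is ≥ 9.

2

(19, 14, 5) → min 5
(14, 5, 8) → min 5
(5, 8, 1) → min 1
(8, 1, 9) → min 1
(1, 9, 13) → min 1
(9, 13, 9) → min 9  ≥ 9 ✓
(13, 9, 19) → min 9  ≥ 9 ✓
(9, 19, 8) → min 8
(19, 8, 12) → min 8
(8, 12, 8) → min 8
(12, 8, 15) → min 8
(8, 15, 2) → min 2
(15, 2, 1) → min 1
(2, 1, 1) → min 1
(1, 1, 6) → min 1
(1, 6, 19) → min 1
(6, 19, 0) → min 0
(19, 0, 13) → min 0
(0, 13, 18) → min 0
(13, 18, 8) → min 8
2 windows satisfy the condition.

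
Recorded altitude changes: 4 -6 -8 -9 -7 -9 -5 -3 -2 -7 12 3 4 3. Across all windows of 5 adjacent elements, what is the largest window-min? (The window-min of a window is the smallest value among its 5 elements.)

-7

Each size-5 window and its min:
(4, -6, -8, -9, -7) → min -9
(-6, -8, -9, -7, -9) → min -9
(-8, -9, -7, -9, -5) → min -9
(-9, -7, -9, -5, -3) → min -9
(-7, -9, -5, -3, -2) → min -9
(-9, -5, -3, -2, -7) → min -9
(-5, -3, -2, -7, 12) → min -7
(-3, -2, -7, 12, 3) → min -7
(-2, -7, 12, 3, 4) → min -7
(-7, 12, 3, 4, 3) → min -7
Largest of these is -7.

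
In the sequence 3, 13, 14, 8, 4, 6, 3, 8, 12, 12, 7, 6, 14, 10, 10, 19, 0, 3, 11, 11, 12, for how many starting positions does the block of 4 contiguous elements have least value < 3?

4

[3, 13, 14, 8] → min 3
[13, 14, 8, 4] → min 4
[14, 8, 4, 6] → min 4
[8, 4, 6, 3] → min 3
[4, 6, 3, 8] → min 3
[6, 3, 8, 12] → min 3
[3, 8, 12, 12] → min 3
[8, 12, 12, 7] → min 7
[12, 12, 7, 6] → min 6
[12, 7, 6, 14] → min 6
[7, 6, 14, 10] → min 6
[6, 14, 10, 10] → min 6
[14, 10, 10, 19] → min 10
[10, 10, 19, 0] → min 0  < 3 ✓
[10, 19, 0, 3] → min 0  < 3 ✓
[19, 0, 3, 11] → min 0  < 3 ✓
[0, 3, 11, 11] → min 0  < 3 ✓
[3, 11, 11, 12] → min 3
4 windows satisfy the condition.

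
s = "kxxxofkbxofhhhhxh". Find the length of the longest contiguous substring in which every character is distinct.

6

[k] len 1
[k, x] len 2
[x] len 1
[x] len 1
[x, o] len 2
[x, o, f] len 3
[x, o, f, k] len 4
[x, o, f, k, b] len 5
[o, f, k, b, x] len 5
[f, k, b, x, o] len 5
[k, b, x, o, f] len 5
[k, b, x, o, f, h] len 6
[h] len 1
[h] len 1
[h] len 1
[h, x] len 2
[x, h] len 2
Longest all-distinct length: 6.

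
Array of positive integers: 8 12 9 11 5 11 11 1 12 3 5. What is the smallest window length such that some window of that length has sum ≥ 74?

9

Extend right; whenever the sum reaches 74, record the length and shrink from the left:
add 8: running sum 8 < 74
add 12: running sum 20 < 74
add 9: running sum 29 < 74
add 11: running sum 40 < 74
add 5: running sum 45 < 74
add 11: running sum 56 < 74
add 11: running sum 67 < 74
add 1: running sum 68 < 74
end 8: [8, 12, 9, 11, 5, 11, 11, 1, 12] sum 80, len 9
end 9: [12, 9, 11, 5, 11, 11, 1, 12, 3] sum 75, len 9
end 10: [12, 9, 11, 5, 11, 11, 1, 12, 3, 5] sum 80, len 10
Shortest qualifying length: 9.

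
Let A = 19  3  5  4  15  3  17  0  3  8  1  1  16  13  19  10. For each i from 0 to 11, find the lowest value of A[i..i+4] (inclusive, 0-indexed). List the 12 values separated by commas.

(19, 3, 5, 4, 15) → min 3
(3, 5, 4, 15, 3) → min 3
(5, 4, 15, 3, 17) → min 3
(4, 15, 3, 17, 0) → min 0
(15, 3, 17, 0, 3) → min 0
(3, 17, 0, 3, 8) → min 0
(17, 0, 3, 8, 1) → min 0
(0, 3, 8, 1, 1) → min 0
(3, 8, 1, 1, 16) → min 1
(8, 1, 1, 16, 13) → min 1
(1, 1, 16, 13, 19) → min 1
(1, 16, 13, 19, 10) → min 1

3, 3, 3, 0, 0, 0, 0, 0, 1, 1, 1, 1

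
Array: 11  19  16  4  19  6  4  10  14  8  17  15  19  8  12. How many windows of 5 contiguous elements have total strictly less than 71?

(11, 19, 16, 4, 19) → sum 69  < 71 ✓
(19, 16, 4, 19, 6) → sum 64  < 71 ✓
(16, 4, 19, 6, 4) → sum 49  < 71 ✓
(4, 19, 6, 4, 10) → sum 43  < 71 ✓
(19, 6, 4, 10, 14) → sum 53  < 71 ✓
(6, 4, 10, 14, 8) → sum 42  < 71 ✓
(4, 10, 14, 8, 17) → sum 53  < 71 ✓
(10, 14, 8, 17, 15) → sum 64  < 71 ✓
(14, 8, 17, 15, 19) → sum 73
(8, 17, 15, 19, 8) → sum 67  < 71 ✓
(17, 15, 19, 8, 12) → sum 71
9 windows satisfy the condition.

9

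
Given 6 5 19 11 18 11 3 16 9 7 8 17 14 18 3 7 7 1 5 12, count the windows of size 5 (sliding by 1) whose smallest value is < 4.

11

(6, 5, 19, 11, 18) → min 5
(5, 19, 11, 18, 11) → min 5
(19, 11, 18, 11, 3) → min 3  < 4 ✓
(11, 18, 11, 3, 16) → min 3  < 4 ✓
(18, 11, 3, 16, 9) → min 3  < 4 ✓
(11, 3, 16, 9, 7) → min 3  < 4 ✓
(3, 16, 9, 7, 8) → min 3  < 4 ✓
(16, 9, 7, 8, 17) → min 7
(9, 7, 8, 17, 14) → min 7
(7, 8, 17, 14, 18) → min 7
(8, 17, 14, 18, 3) → min 3  < 4 ✓
(17, 14, 18, 3, 7) → min 3  < 4 ✓
(14, 18, 3, 7, 7) → min 3  < 4 ✓
(18, 3, 7, 7, 1) → min 1  < 4 ✓
(3, 7, 7, 1, 5) → min 1  < 4 ✓
(7, 7, 1, 5, 12) → min 1  < 4 ✓
11 windows satisfy the condition.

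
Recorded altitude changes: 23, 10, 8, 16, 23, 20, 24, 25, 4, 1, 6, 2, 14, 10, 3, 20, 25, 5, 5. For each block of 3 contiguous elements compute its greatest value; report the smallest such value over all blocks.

6

Window maxs for each of the 17 positions:
(23, 10, 8) → max 23
(10, 8, 16) → max 16
(8, 16, 23) → max 23
(16, 23, 20) → max 23
(23, 20, 24) → max 24
(20, 24, 25) → max 25
(24, 25, 4) → max 25
(25, 4, 1) → max 25
(4, 1, 6) → max 6
(1, 6, 2) → max 6
(6, 2, 14) → max 14
(2, 14, 10) → max 14
(14, 10, 3) → max 14
(10, 3, 20) → max 20
(3, 20, 25) → max 25
(20, 25, 5) → max 25
(25, 5, 5) → max 25
Smallest of these is 6.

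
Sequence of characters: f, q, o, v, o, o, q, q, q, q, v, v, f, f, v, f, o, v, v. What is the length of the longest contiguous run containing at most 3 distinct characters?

11

Extend right; when distinct count exceeds 3, shrink from the left:
add f: window [f] (1 distinct), len 1
add q: window [f, q] (2 distinct), len 2
add o: window [f, q, o] (3 distinct), len 3
add v: window [q, o, v] (3 distinct), len 3
add o: window [q, o, v, o] (3 distinct), len 4
add o: window [q, o, v, o, o] (3 distinct), len 5
add q: window [q, o, v, o, o, q] (3 distinct), len 6
add q: window [q, o, v, o, o, q, q] (3 distinct), len 7
add q: window [q, o, v, o, o, q, q, q] (3 distinct), len 8
add q: window [q, o, v, o, o, q, q, q, q] (3 distinct), len 9
add v: window [q, o, v, o, o, q, q, q, q, v] (3 distinct), len 10
add v: window [q, o, v, o, o, q, q, q, q, v, v] (3 distinct), len 11
add f: window [q, q, q, q, v, v, f] (3 distinct), len 7
add f: window [q, q, q, q, v, v, f, f] (3 distinct), len 8
add v: window [q, q, q, q, v, v, f, f, v] (3 distinct), len 9
add f: window [q, q, q, q, v, v, f, f, v, f] (3 distinct), len 10
add o: window [v, v, f, f, v, f, o] (3 distinct), len 7
add v: window [v, v, f, f, v, f, o, v] (3 distinct), len 8
add v: window [v, v, f, f, v, f, o, v, v] (3 distinct), len 9
Longest length with ≤3 distinct: 11.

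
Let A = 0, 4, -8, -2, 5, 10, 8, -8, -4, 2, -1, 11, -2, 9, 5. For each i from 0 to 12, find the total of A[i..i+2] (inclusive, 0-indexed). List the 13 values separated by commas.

(0, 4, -8) → sum -4
(4, -8, -2) → sum -6
(-8, -2, 5) → sum -5
(-2, 5, 10) → sum 13
(5, 10, 8) → sum 23
(10, 8, -8) → sum 10
(8, -8, -4) → sum -4
(-8, -4, 2) → sum -10
(-4, 2, -1) → sum -3
(2, -1, 11) → sum 12
(-1, 11, -2) → sum 8
(11, -2, 9) → sum 18
(-2, 9, 5) → sum 12

-4, -6, -5, 13, 23, 10, -4, -10, -3, 12, 8, 18, 12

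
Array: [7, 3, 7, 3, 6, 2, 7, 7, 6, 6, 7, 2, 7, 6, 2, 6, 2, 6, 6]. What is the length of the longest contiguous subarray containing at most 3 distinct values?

15

add 7: window [7] (1 distinct), len 1
add 3: window [7, 3] (2 distinct), len 2
add 7: window [7, 3, 7] (2 distinct), len 3
add 3: window [7, 3, 7, 3] (2 distinct), len 4
add 6: window [7, 3, 7, 3, 6] (3 distinct), len 5
add 2: window [3, 6, 2] (3 distinct), len 3
add 7: window [6, 2, 7] (3 distinct), len 3
add 7: window [6, 2, 7, 7] (3 distinct), len 4
add 6: window [6, 2, 7, 7, 6] (3 distinct), len 5
add 6: window [6, 2, 7, 7, 6, 6] (3 distinct), len 6
add 7: window [6, 2, 7, 7, 6, 6, 7] (3 distinct), len 7
add 2: window [6, 2, 7, 7, 6, 6, 7, 2] (3 distinct), len 8
add 7: window [6, 2, 7, 7, 6, 6, 7, 2, 7] (3 distinct), len 9
add 6: window [6, 2, 7, 7, 6, 6, 7, 2, 7, 6] (3 distinct), len 10
add 2: window [6, 2, 7, 7, 6, 6, 7, 2, 7, 6, 2] (3 distinct), len 11
add 6: window [6, 2, 7, 7, 6, 6, 7, 2, 7, 6, 2, 6] (3 distinct), len 12
add 2: window [6, 2, 7, 7, 6, 6, 7, 2, 7, 6, 2, 6, 2] (3 distinct), len 13
add 6: window [6, 2, 7, 7, 6, 6, 7, 2, 7, 6, 2, 6, 2, 6] (3 distinct), len 14
add 6: window [6, 2, 7, 7, 6, 6, 7, 2, 7, 6, 2, 6, 2, 6, 6] (3 distinct), len 15
Longest length with ≤3 distinct: 15.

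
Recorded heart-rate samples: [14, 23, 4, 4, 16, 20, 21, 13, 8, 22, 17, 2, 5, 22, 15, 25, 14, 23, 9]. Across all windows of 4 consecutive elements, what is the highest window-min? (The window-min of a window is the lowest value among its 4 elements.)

14

[14, 23, 4, 4] → min 4
[23, 4, 4, 16] → min 4
[4, 4, 16, 20] → min 4
[4, 16, 20, 21] → min 4
[16, 20, 21, 13] → min 13
[20, 21, 13, 8] → min 8
[21, 13, 8, 22] → min 8
[13, 8, 22, 17] → min 8
[8, 22, 17, 2] → min 2
[22, 17, 2, 5] → min 2
[17, 2, 5, 22] → min 2
[2, 5, 22, 15] → min 2
[5, 22, 15, 25] → min 5
[22, 15, 25, 14] → min 14
[15, 25, 14, 23] → min 14
[25, 14, 23, 9] → min 9
Highest of these is 14.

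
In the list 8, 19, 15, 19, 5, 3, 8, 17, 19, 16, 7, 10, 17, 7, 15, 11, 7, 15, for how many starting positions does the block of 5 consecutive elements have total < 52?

1

(8, 19, 15, 19, 5) → sum 66
(19, 15, 19, 5, 3) → sum 61
(15, 19, 5, 3, 8) → sum 50  < 52 ✓
(19, 5, 3, 8, 17) → sum 52
(5, 3, 8, 17, 19) → sum 52
(3, 8, 17, 19, 16) → sum 63
(8, 17, 19, 16, 7) → sum 67
(17, 19, 16, 7, 10) → sum 69
(19, 16, 7, 10, 17) → sum 69
(16, 7, 10, 17, 7) → sum 57
(7, 10, 17, 7, 15) → sum 56
(10, 17, 7, 15, 11) → sum 60
(17, 7, 15, 11, 7) → sum 57
(7, 15, 11, 7, 15) → sum 55
1 window satisfy the condition.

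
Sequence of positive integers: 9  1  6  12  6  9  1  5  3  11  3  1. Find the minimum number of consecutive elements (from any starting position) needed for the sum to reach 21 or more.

3

add 9: running sum 9 < 21
add 1: running sum 10 < 21
add 6: running sum 16 < 21
end 3: [9, 1, 6, 12] sum 28, len 4
end 4: [6, 12, 6] sum 24, len 3
end 5: [12, 6, 9] sum 27, len 3
end 6: [12, 6, 9, 1] sum 28, len 4
end 7: [6, 9, 1, 5] sum 21, len 4
end 8: [6, 9, 1, 5, 3] sum 24, len 5
end 9: [9, 1, 5, 3, 11] sum 29, len 5
end 10: [5, 3, 11, 3] sum 22, len 4
end 11: [5, 3, 11, 3, 1] sum 23, len 5
Shortest qualifying length: 3.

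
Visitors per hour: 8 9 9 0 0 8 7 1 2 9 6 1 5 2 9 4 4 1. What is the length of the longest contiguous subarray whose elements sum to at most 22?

6

Extend to the right; shrink from the left whenever the sum exceeds 22:
add 8: [8] sum 8, len 1
add 9: [8, 9] sum 17, len 2
add 9: [9, 9] sum 18, len 2
add 0: [9, 9, 0] sum 18, len 3
add 0: [9, 9, 0, 0] sum 18, len 4
add 8: [9, 0, 0, 8] sum 17, len 4
add 7: [0, 0, 8, 7] sum 15, len 4
add 1: [0, 0, 8, 7, 1] sum 16, len 5
add 2: [0, 0, 8, 7, 1, 2] sum 18, len 6
add 9: [7, 1, 2, 9] sum 19, len 4
add 6: [1, 2, 9, 6] sum 18, len 4
add 1: [1, 2, 9, 6, 1] sum 19, len 5
add 5: [9, 6, 1, 5] sum 21, len 4
add 2: [6, 1, 5, 2] sum 14, len 4
add 9: [1, 5, 2, 9] sum 17, len 4
add 4: [1, 5, 2, 9, 4] sum 21, len 5
add 4: [2, 9, 4, 4] sum 19, len 4
add 1: [2, 9, 4, 4, 1] sum 20, len 5
Longest length seen: 6.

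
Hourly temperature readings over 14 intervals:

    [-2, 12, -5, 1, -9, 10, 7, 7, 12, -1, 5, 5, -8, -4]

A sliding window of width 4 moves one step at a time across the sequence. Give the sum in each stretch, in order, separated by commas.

6, -1, -3, 9, 15, 36, 25, 23, 21, 1, -2

[-2, 12, -5, 1] → sum 6
[12, -5, 1, -9] → sum -1
[-5, 1, -9, 10] → sum -3
[1, -9, 10, 7] → sum 9
[-9, 10, 7, 7] → sum 15
[10, 7, 7, 12] → sum 36
[7, 7, 12, -1] → sum 25
[7, 12, -1, 5] → sum 23
[12, -1, 5, 5] → sum 21
[-1, 5, 5, -8] → sum 1
[5, 5, -8, -4] → sum -2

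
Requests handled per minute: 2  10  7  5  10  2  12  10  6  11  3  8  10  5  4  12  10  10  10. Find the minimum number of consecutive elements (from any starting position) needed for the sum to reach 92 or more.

add 2: running sum 2 < 92
add 10: running sum 12 < 92
add 7: running sum 19 < 92
add 5: running sum 24 < 92
add 10: running sum 34 < 92
add 2: running sum 36 < 92
add 12: running sum 48 < 92
add 10: running sum 58 < 92
add 6: running sum 64 < 92
add 11: running sum 75 < 92
add 3: running sum 78 < 92
add 8: running sum 86 < 92
end 12: [10, 7, 5, 10, 2, 12, 10, 6, 11, 3, 8, 10] sum 94, len 12
end 13: [10, 7, 5, 10, 2, 12, 10, 6, 11, 3, 8, 10, 5] sum 99, len 13
end 14: [7, 5, 10, 2, 12, 10, 6, 11, 3, 8, 10, 5, 4] sum 93, len 13
end 15: [10, 2, 12, 10, 6, 11, 3, 8, 10, 5, 4, 12] sum 93, len 12
end 16: [2, 12, 10, 6, 11, 3, 8, 10, 5, 4, 12, 10] sum 93, len 12
end 17: [12, 10, 6, 11, 3, 8, 10, 5, 4, 12, 10, 10] sum 101, len 12
end 18: [10, 6, 11, 3, 8, 10, 5, 4, 12, 10, 10, 10] sum 99, len 12
Shortest qualifying length: 12.

12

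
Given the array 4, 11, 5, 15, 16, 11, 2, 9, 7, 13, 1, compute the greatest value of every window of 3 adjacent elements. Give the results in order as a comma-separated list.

11, 15, 16, 16, 16, 11, 9, 13, 13

(4, 11, 5) → max 11
(11, 5, 15) → max 15
(5, 15, 16) → max 16
(15, 16, 11) → max 16
(16, 11, 2) → max 16
(11, 2, 9) → max 11
(2, 9, 7) → max 9
(9, 7, 13) → max 13
(7, 13, 1) → max 13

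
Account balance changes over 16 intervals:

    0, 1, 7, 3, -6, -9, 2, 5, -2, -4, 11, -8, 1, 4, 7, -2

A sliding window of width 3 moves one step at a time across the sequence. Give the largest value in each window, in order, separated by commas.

[0, 1, 7] → max 7
[1, 7, 3] → max 7
[7, 3, -6] → max 7
[3, -6, -9] → max 3
[-6, -9, 2] → max 2
[-9, 2, 5] → max 5
[2, 5, -2] → max 5
[5, -2, -4] → max 5
[-2, -4, 11] → max 11
[-4, 11, -8] → max 11
[11, -8, 1] → max 11
[-8, 1, 4] → max 4
[1, 4, 7] → max 7
[4, 7, -2] → max 7

7, 7, 7, 3, 2, 5, 5, 5, 11, 11, 11, 4, 7, 7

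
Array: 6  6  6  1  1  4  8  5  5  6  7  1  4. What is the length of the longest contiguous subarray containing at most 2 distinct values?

[6] 1 distinct, len 1
[6, 6] 1 distinct, len 2
[6, 6, 6] 1 distinct, len 3
[6, 6, 6, 1] 2 distinct, len 4
[6, 6, 6, 1, 1] 2 distinct, len 5
[1, 1, 4] 2 distinct, len 3
[4, 8] 2 distinct, len 2
[8, 5] 2 distinct, len 2
[8, 5, 5] 2 distinct, len 3
[5, 5, 6] 2 distinct, len 3
[6, 7] 2 distinct, len 2
[7, 1] 2 distinct, len 2
[1, 4] 2 distinct, len 2
Longest length with ≤2 distinct: 5.

5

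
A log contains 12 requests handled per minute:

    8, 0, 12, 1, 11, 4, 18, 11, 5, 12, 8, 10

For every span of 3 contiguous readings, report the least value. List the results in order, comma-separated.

0, 0, 1, 1, 4, 4, 5, 5, 5, 8

[8, 0, 12] → min 0
[0, 12, 1] → min 0
[12, 1, 11] → min 1
[1, 11, 4] → min 1
[11, 4, 18] → min 4
[4, 18, 11] → min 4
[18, 11, 5] → min 5
[11, 5, 12] → min 5
[5, 12, 8] → min 5
[12, 8, 10] → min 8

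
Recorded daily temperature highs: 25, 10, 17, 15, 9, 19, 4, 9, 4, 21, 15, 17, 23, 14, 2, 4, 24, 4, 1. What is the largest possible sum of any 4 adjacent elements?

(25, 10, 17, 15) → sum 67
(10, 17, 15, 9) → sum 51
(17, 15, 9, 19) → sum 60
(15, 9, 19, 4) → sum 47
(9, 19, 4, 9) → sum 41
(19, 4, 9, 4) → sum 36
(4, 9, 4, 21) → sum 38
(9, 4, 21, 15) → sum 49
(4, 21, 15, 17) → sum 57
(21, 15, 17, 23) → sum 76
(15, 17, 23, 14) → sum 69
(17, 23, 14, 2) → sum 56
(23, 14, 2, 4) → sum 43
(14, 2, 4, 24) → sum 44
(2, 4, 24, 4) → sum 34
(4, 24, 4, 1) → sum 33
Largest of these is 76.

76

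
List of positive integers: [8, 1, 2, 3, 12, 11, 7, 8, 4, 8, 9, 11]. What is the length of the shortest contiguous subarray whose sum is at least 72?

9

Extend right; whenever the sum reaches 72, record the length and shrink from the left:
add 8: running sum 8 < 72
add 1: running sum 9 < 72
add 2: running sum 11 < 72
add 3: running sum 14 < 72
add 12: running sum 26 < 72
add 11: running sum 37 < 72
add 7: running sum 44 < 72
add 8: running sum 52 < 72
add 4: running sum 56 < 72
add 8: running sum 64 < 72
end 10: [8, 1, 2, 3, 12, 11, 7, 8, 4, 8, 9] sum 73, len 11
end 11: [3, 12, 11, 7, 8, 4, 8, 9, 11] sum 73, len 9
Shortest qualifying length: 9.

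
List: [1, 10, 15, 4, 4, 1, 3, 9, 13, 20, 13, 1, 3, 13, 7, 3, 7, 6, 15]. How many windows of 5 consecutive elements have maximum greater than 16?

1 10 15 4 4 → max 15
10 15 4 4 1 → max 15
15 4 4 1 3 → max 15
4 4 1 3 9 → max 9
4 1 3 9 13 → max 13
1 3 9 13 20 → max 20  > 16 ✓
3 9 13 20 13 → max 20  > 16 ✓
9 13 20 13 1 → max 20  > 16 ✓
13 20 13 1 3 → max 20  > 16 ✓
20 13 1 3 13 → max 20  > 16 ✓
13 1 3 13 7 → max 13
1 3 13 7 3 → max 13
3 13 7 3 7 → max 13
13 7 3 7 6 → max 13
7 3 7 6 15 → max 15
5 windows satisfy the condition.

5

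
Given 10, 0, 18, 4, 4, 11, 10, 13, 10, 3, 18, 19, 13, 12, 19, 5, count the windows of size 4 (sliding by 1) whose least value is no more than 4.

[10, 0, 18, 4] → min 0  ≤ 4 ✓
[0, 18, 4, 4] → min 0  ≤ 4 ✓
[18, 4, 4, 11] → min 4  ≤ 4 ✓
[4, 4, 11, 10] → min 4  ≤ 4 ✓
[4, 11, 10, 13] → min 4  ≤ 4 ✓
[11, 10, 13, 10] → min 10
[10, 13, 10, 3] → min 3  ≤ 4 ✓
[13, 10, 3, 18] → min 3  ≤ 4 ✓
[10, 3, 18, 19] → min 3  ≤ 4 ✓
[3, 18, 19, 13] → min 3  ≤ 4 ✓
[18, 19, 13, 12] → min 12
[19, 13, 12, 19] → min 12
[13, 12, 19, 5] → min 5
9 windows satisfy the condition.

9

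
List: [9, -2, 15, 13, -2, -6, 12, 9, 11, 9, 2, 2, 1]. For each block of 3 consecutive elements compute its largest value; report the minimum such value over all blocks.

2

Each size-3 window and its max:
(9, -2, 15) → max 15
(-2, 15, 13) → max 15
(15, 13, -2) → max 15
(13, -2, -6) → max 13
(-2, -6, 12) → max 12
(-6, 12, 9) → max 12
(12, 9, 11) → max 12
(9, 11, 9) → max 11
(11, 9, 2) → max 11
(9, 2, 2) → max 9
(2, 2, 1) → max 2
Minimum of these is 2.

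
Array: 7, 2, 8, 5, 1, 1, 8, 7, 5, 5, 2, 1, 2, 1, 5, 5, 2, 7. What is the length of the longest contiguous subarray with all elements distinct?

add 7: [7] len 1
add 2: [7, 2] len 2
add 8: [7, 2, 8] len 3
add 5: [7, 2, 8, 5] len 4
add 1: [7, 2, 8, 5, 1] len 5
add 1 (repeat 1, move left end past it): [1] len 1
add 8: [1, 8] len 2
add 7: [1, 8, 7] len 3
add 5: [1, 8, 7, 5] len 4
add 5 (repeat 5, move left end past it): [5] len 1
add 2: [5, 2] len 2
add 1: [5, 2, 1] len 3
add 2 (repeat 2, move left end past it): [1, 2] len 2
add 1 (repeat 1, move left end past it): [2, 1] len 2
add 5: [2, 1, 5] len 3
add 5 (repeat 5, move left end past it): [5] len 1
add 2: [5, 2] len 2
add 7: [5, 2, 7] len 3
Longest all-distinct length: 5.

5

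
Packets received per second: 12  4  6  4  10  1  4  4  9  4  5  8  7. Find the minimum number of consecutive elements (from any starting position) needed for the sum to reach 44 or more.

8

add 12: running sum 12 < 44
add 4: running sum 16 < 44
add 6: running sum 22 < 44
add 4: running sum 26 < 44
add 10: running sum 36 < 44
add 1: running sum 37 < 44
add 4: running sum 41 < 44
end 7: [12, 4, 6, 4, 10, 1, 4, 4] sum 45, len 8
end 8: [12, 4, 6, 4, 10, 1, 4, 4, 9] sum 54, len 9
end 9: [4, 6, 4, 10, 1, 4, 4, 9, 4] sum 46, len 9
end 10: [6, 4, 10, 1, 4, 4, 9, 4, 5] sum 47, len 9
end 11: [10, 1, 4, 4, 9, 4, 5, 8] sum 45, len 8
end 12: [10, 1, 4, 4, 9, 4, 5, 8, 7] sum 52, len 9
Shortest qualifying length: 8.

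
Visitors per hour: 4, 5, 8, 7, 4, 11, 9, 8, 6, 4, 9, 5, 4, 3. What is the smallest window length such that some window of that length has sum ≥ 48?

add 4: running sum 4 < 48
add 5: running sum 9 < 48
add 8: running sum 17 < 48
add 7: running sum 24 < 48
add 4: running sum 28 < 48
add 11: running sum 39 < 48
add 9: shortest ending here [4, 5, 8, 7, 4, 11, 9] sum 48, len 7
add 8: shortest ending here [5, 8, 7, 4, 11, 9, 8] sum 52, len 7
add 6: shortest ending here [8, 7, 4, 11, 9, 8, 6] sum 53, len 7
add 4: shortest ending here [7, 4, 11, 9, 8, 6, 4] sum 49, len 7
add 9: shortest ending here [4, 11, 9, 8, 6, 4, 9] sum 51, len 7
add 5: shortest ending here [11, 9, 8, 6, 4, 9, 5] sum 52, len 7
add 4: shortest ending here [11, 9, 8, 6, 4, 9, 5, 4] sum 56, len 8
add 3: shortest ending here [9, 8, 6, 4, 9, 5, 4, 3] sum 48, len 8
Shortest qualifying length: 7.

7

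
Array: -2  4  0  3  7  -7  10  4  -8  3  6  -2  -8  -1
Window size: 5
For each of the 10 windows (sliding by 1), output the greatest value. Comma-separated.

7, 7, 10, 10, 10, 10, 10, 6, 6, 6

[-2, 4, 0, 3, 7] → max 7
[4, 0, 3, 7, -7] → max 7
[0, 3, 7, -7, 10] → max 10
[3, 7, -7, 10, 4] → max 10
[7, -7, 10, 4, -8] → max 10
[-7, 10, 4, -8, 3] → max 10
[10, 4, -8, 3, 6] → max 10
[4, -8, 3, 6, -2] → max 6
[-8, 3, 6, -2, -8] → max 6
[3, 6, -2, -8, -1] → max 6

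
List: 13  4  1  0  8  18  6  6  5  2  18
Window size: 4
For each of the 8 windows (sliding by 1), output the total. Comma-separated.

18, 13, 27, 32, 38, 35, 19, 31

(13, 4, 1, 0) → sum 18
(4, 1, 0, 8) → sum 13
(1, 0, 8, 18) → sum 27
(0, 8, 18, 6) → sum 32
(8, 18, 6, 6) → sum 38
(18, 6, 6, 5) → sum 35
(6, 6, 5, 2) → sum 19
(6, 5, 2, 18) → sum 31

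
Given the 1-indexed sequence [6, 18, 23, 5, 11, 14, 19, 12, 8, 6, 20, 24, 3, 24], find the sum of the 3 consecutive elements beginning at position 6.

45

Elements at indices 6..8: 14, 19, 12
sum(14, 19, 12) = 45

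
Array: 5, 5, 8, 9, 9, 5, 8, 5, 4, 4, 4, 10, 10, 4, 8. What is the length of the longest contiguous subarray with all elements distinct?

add 5: [5] len 1
add 5 (repeat 5, move left end past it): [5] len 1
add 8: [5, 8] len 2
add 9: [5, 8, 9] len 3
add 9 (repeat 9, move left end past it): [9] len 1
add 5: [9, 5] len 2
add 8: [9, 5, 8] len 3
add 5 (repeat 5, move left end past it): [8, 5] len 2
add 4: [8, 5, 4] len 3
add 4 (repeat 4, move left end past it): [4] len 1
add 4 (repeat 4, move left end past it): [4] len 1
add 10: [4, 10] len 2
add 10 (repeat 10, move left end past it): [10] len 1
add 4: [10, 4] len 2
add 8: [10, 4, 8] len 3
Longest all-distinct length: 3.

3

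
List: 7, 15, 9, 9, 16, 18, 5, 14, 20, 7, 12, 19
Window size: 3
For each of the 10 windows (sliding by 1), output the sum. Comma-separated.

[7, 15, 9] → sum 31
[15, 9, 9] → sum 33
[9, 9, 16] → sum 34
[9, 16, 18] → sum 43
[16, 18, 5] → sum 39
[18, 5, 14] → sum 37
[5, 14, 20] → sum 39
[14, 20, 7] → sum 41
[20, 7, 12] → sum 39
[7, 12, 19] → sum 38

31, 33, 34, 43, 39, 37, 39, 41, 39, 38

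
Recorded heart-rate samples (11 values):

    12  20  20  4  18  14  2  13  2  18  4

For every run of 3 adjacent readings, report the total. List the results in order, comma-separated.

52, 44, 42, 36, 34, 29, 17, 33, 24

Sliding a size-3 window across the 11 values:
(12, 20, 20) → sum 52
(20, 20, 4) → sum 44
(20, 4, 18) → sum 42
(4, 18, 14) → sum 36
(18, 14, 2) → sum 34
(14, 2, 13) → sum 29
(2, 13, 2) → sum 17
(13, 2, 18) → sum 33
(2, 18, 4) → sum 24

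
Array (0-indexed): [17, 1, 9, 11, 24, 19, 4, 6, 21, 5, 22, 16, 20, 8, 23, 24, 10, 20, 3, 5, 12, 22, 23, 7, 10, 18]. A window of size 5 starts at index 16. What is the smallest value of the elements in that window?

Elements at indices 16..20: 10, 20, 3, 5, 12
min(10, 20, 3, 5, 12) = 3

3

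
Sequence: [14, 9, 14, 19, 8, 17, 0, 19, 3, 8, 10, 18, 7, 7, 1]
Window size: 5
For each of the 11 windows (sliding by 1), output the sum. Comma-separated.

(14, 9, 14, 19, 8) → sum 64
(9, 14, 19, 8, 17) → sum 67
(14, 19, 8, 17, 0) → sum 58
(19, 8, 17, 0, 19) → sum 63
(8, 17, 0, 19, 3) → sum 47
(17, 0, 19, 3, 8) → sum 47
(0, 19, 3, 8, 10) → sum 40
(19, 3, 8, 10, 18) → sum 58
(3, 8, 10, 18, 7) → sum 46
(8, 10, 18, 7, 7) → sum 50
(10, 18, 7, 7, 1) → sum 43

64, 67, 58, 63, 47, 47, 40, 58, 46, 50, 43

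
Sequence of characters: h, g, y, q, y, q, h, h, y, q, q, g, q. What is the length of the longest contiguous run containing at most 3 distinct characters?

add h: window [h] (1 distinct), len 1
add g: window [h, g] (2 distinct), len 2
add y: window [h, g, y] (3 distinct), len 3
add q: window [g, y, q] (3 distinct), len 3
add y: window [g, y, q, y] (3 distinct), len 4
add q: window [g, y, q, y, q] (3 distinct), len 5
add h: window [y, q, y, q, h] (3 distinct), len 5
add h: window [y, q, y, q, h, h] (3 distinct), len 6
add y: window [y, q, y, q, h, h, y] (3 distinct), len 7
add q: window [y, q, y, q, h, h, y, q] (3 distinct), len 8
add q: window [y, q, y, q, h, h, y, q, q] (3 distinct), len 9
add g: window [y, q, q, g] (3 distinct), len 4
add q: window [y, q, q, g, q] (3 distinct), len 5
Longest length with ≤3 distinct: 9.

9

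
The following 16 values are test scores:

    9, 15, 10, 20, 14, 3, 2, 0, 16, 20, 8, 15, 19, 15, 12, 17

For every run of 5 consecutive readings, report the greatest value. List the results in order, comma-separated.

20, 20, 20, 20, 16, 20, 20, 20, 20, 20, 19, 19

Sliding a size-5 window across the 16 values:
9 15 10 20 14 → max 20
15 10 20 14 3 → max 20
10 20 14 3 2 → max 20
20 14 3 2 0 → max 20
14 3 2 0 16 → max 16
3 2 0 16 20 → max 20
2 0 16 20 8 → max 20
0 16 20 8 15 → max 20
16 20 8 15 19 → max 20
20 8 15 19 15 → max 20
8 15 19 15 12 → max 19
15 19 15 12 17 → max 19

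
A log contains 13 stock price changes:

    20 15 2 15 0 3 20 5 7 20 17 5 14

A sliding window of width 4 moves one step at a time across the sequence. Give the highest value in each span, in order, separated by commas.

20 15 2 15 → max 20
15 2 15 0 → max 15
2 15 0 3 → max 15
15 0 3 20 → max 20
0 3 20 5 → max 20
3 20 5 7 → max 20
20 5 7 20 → max 20
5 7 20 17 → max 20
7 20 17 5 → max 20
20 17 5 14 → max 20

20, 15, 15, 20, 20, 20, 20, 20, 20, 20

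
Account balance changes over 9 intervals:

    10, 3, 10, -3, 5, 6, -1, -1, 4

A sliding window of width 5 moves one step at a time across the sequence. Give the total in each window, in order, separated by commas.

25, 21, 17, 6, 13

[10, 3, 10, -3, 5] → sum 25
[3, 10, -3, 5, 6] → sum 21
[10, -3, 5, 6, -1] → sum 17
[-3, 5, 6, -1, -1] → sum 6
[5, 6, -1, -1, 4] → sum 13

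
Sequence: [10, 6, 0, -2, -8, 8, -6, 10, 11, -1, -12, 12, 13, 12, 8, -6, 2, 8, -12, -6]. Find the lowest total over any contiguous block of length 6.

Each size-6 window and its sum:
[10, 6, 0, -2, -8, 8] → sum 14
[6, 0, -2, -8, 8, -6] → sum -2
[0, -2, -8, 8, -6, 10] → sum 2
[-2, -8, 8, -6, 10, 11] → sum 13
[-8, 8, -6, 10, 11, -1] → sum 14
[8, -6, 10, 11, -1, -12] → sum 10
[-6, 10, 11, -1, -12, 12] → sum 14
[10, 11, -1, -12, 12, 13] → sum 33
[11, -1, -12, 12, 13, 12] → sum 35
[-1, -12, 12, 13, 12, 8] → sum 32
[-12, 12, 13, 12, 8, -6] → sum 27
[12, 13, 12, 8, -6, 2] → sum 41
[13, 12, 8, -6, 2, 8] → sum 37
[12, 8, -6, 2, 8, -12] → sum 12
[8, -6, 2, 8, -12, -6] → sum -6
Lowest of these is -6.

-6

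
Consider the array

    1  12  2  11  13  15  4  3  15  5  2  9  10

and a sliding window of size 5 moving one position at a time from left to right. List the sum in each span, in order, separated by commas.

[1, 12, 2, 11, 13] → sum 39
[12, 2, 11, 13, 15] → sum 53
[2, 11, 13, 15, 4] → sum 45
[11, 13, 15, 4, 3] → sum 46
[13, 15, 4, 3, 15] → sum 50
[15, 4, 3, 15, 5] → sum 42
[4, 3, 15, 5, 2] → sum 29
[3, 15, 5, 2, 9] → sum 34
[15, 5, 2, 9, 10] → sum 41

39, 53, 45, 46, 50, 42, 29, 34, 41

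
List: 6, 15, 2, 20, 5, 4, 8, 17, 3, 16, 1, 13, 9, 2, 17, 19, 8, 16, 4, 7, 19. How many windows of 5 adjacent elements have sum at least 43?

6 15 2 20 5 → sum 48  ≥ 43 ✓
15 2 20 5 4 → sum 46  ≥ 43 ✓
2 20 5 4 8 → sum 39
20 5 4 8 17 → sum 54  ≥ 43 ✓
5 4 8 17 3 → sum 37
4 8 17 3 16 → sum 48  ≥ 43 ✓
8 17 3 16 1 → sum 45  ≥ 43 ✓
17 3 16 1 13 → sum 50  ≥ 43 ✓
3 16 1 13 9 → sum 42
16 1 13 9 2 → sum 41
1 13 9 2 17 → sum 42
13 9 2 17 19 → sum 60  ≥ 43 ✓
9 2 17 19 8 → sum 55  ≥ 43 ✓
2 17 19 8 16 → sum 62  ≥ 43 ✓
17 19 8 16 4 → sum 64  ≥ 43 ✓
19 8 16 4 7 → sum 54  ≥ 43 ✓
8 16 4 7 19 → sum 54  ≥ 43 ✓
12 windows satisfy the condition.

12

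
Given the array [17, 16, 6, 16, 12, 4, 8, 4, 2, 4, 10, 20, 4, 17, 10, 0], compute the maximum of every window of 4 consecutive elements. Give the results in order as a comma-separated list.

17, 16, 16, 16, 12, 8, 8, 10, 20, 20, 20, 20, 17

[17, 16, 6, 16] → max 17
[16, 6, 16, 12] → max 16
[6, 16, 12, 4] → max 16
[16, 12, 4, 8] → max 16
[12, 4, 8, 4] → max 12
[4, 8, 4, 2] → max 8
[8, 4, 2, 4] → max 8
[4, 2, 4, 10] → max 10
[2, 4, 10, 20] → max 20
[4, 10, 20, 4] → max 20
[10, 20, 4, 17] → max 20
[20, 4, 17, 10] → max 20
[4, 17, 10, 0] → max 17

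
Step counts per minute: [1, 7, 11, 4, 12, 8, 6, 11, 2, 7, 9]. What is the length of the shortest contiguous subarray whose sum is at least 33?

Extend right; whenever the sum reaches 33, record the length and shrink from the left:
add 1: running sum 1 < 33
add 7: running sum 8 < 33
add 11: running sum 19 < 33
add 4: running sum 23 < 33
end 4: [7, 11, 4, 12] sum 34, len 4
end 5: [11, 4, 12, 8] sum 35, len 4
end 6: [11, 4, 12, 8, 6] sum 41, len 5
end 7: [12, 8, 6, 11] sum 37, len 4
end 8: [12, 8, 6, 11, 2] sum 39, len 5
end 9: [8, 6, 11, 2, 7] sum 34, len 5
end 10: [6, 11, 2, 7, 9] sum 35, len 5
Shortest qualifying length: 4.

4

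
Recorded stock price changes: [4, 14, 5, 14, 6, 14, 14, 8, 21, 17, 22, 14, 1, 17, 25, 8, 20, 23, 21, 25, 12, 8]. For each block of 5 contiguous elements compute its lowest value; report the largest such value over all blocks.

12

Window mins for each of the 18 positions:
(4, 14, 5, 14, 6) → min 4
(14, 5, 14, 6, 14) → min 5
(5, 14, 6, 14, 14) → min 5
(14, 6, 14, 14, 8) → min 6
(6, 14, 14, 8, 21) → min 6
(14, 14, 8, 21, 17) → min 8
(14, 8, 21, 17, 22) → min 8
(8, 21, 17, 22, 14) → min 8
(21, 17, 22, 14, 1) → min 1
(17, 22, 14, 1, 17) → min 1
(22, 14, 1, 17, 25) → min 1
(14, 1, 17, 25, 8) → min 1
(1, 17, 25, 8, 20) → min 1
(17, 25, 8, 20, 23) → min 8
(25, 8, 20, 23, 21) → min 8
(8, 20, 23, 21, 25) → min 8
(20, 23, 21, 25, 12) → min 12
(23, 21, 25, 12, 8) → min 8
Largest of these is 12.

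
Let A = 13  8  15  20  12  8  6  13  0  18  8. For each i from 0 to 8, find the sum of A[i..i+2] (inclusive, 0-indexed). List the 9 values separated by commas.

Sliding a size-3 window across the 11 values:
(13, 8, 15) → sum 36
(8, 15, 20) → sum 43
(15, 20, 12) → sum 47
(20, 12, 8) → sum 40
(12, 8, 6) → sum 26
(8, 6, 13) → sum 27
(6, 13, 0) → sum 19
(13, 0, 18) → sum 31
(0, 18, 8) → sum 26

36, 43, 47, 40, 26, 27, 19, 31, 26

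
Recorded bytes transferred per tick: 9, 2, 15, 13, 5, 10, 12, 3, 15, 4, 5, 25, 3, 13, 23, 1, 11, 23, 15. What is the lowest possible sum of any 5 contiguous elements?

(9, 2, 15, 13, 5) → sum 44
(2, 15, 13, 5, 10) → sum 45
(15, 13, 5, 10, 12) → sum 55
(13, 5, 10, 12, 3) → sum 43
(5, 10, 12, 3, 15) → sum 45
(10, 12, 3, 15, 4) → sum 44
(12, 3, 15, 4, 5) → sum 39
(3, 15, 4, 5, 25) → sum 52
(15, 4, 5, 25, 3) → sum 52
(4, 5, 25, 3, 13) → sum 50
(5, 25, 3, 13, 23) → sum 69
(25, 3, 13, 23, 1) → sum 65
(3, 13, 23, 1, 11) → sum 51
(13, 23, 1, 11, 23) → sum 71
(23, 1, 11, 23, 15) → sum 73
Lowest of these is 39.

39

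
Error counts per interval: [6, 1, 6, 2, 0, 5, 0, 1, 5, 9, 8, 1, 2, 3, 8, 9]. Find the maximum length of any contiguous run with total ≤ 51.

14

add 6: [6] sum 6, len 1
add 1: [6, 1] sum 7, len 2
add 6: [6, 1, 6] sum 13, len 3
add 2: [6, 1, 6, 2] sum 15, len 4
add 0: [6, 1, 6, 2, 0] sum 15, len 5
add 5: [6, 1, 6, 2, 0, 5] sum 20, len 6
add 0: [6, 1, 6, 2, 0, 5, 0] sum 20, len 7
add 1: [6, 1, 6, 2, 0, 5, 0, 1] sum 21, len 8
add 5: [6, 1, 6, 2, 0, 5, 0, 1, 5] sum 26, len 9
add 9: [6, 1, 6, 2, 0, 5, 0, 1, 5, 9] sum 35, len 10
add 8: [6, 1, 6, 2, 0, 5, 0, 1, 5, 9, 8] sum 43, len 11
add 1: [6, 1, 6, 2, 0, 5, 0, 1, 5, 9, 8, 1] sum 44, len 12
add 2: [6, 1, 6, 2, 0, 5, 0, 1, 5, 9, 8, 1, 2] sum 46, len 13
add 3: [6, 1, 6, 2, 0, 5, 0, 1, 5, 9, 8, 1, 2, 3] sum 49, len 14
add 8: [1, 6, 2, 0, 5, 0, 1, 5, 9, 8, 1, 2, 3, 8] sum 51, len 14
add 9: [0, 5, 0, 1, 5, 9, 8, 1, 2, 3, 8, 9] sum 51, len 12
Longest length seen: 14.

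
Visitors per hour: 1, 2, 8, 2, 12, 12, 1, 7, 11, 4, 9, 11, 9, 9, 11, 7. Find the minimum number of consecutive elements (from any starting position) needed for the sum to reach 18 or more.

add 1: running sum 1 < 18
add 2: running sum 3 < 18
add 8: running sum 11 < 18
add 2: running sum 13 < 18
add 12: shortest ending here [8, 2, 12] sum 22, len 3
add 12: shortest ending here [12, 12] sum 24, len 2
add 1: shortest ending here [12, 12, 1] sum 25, len 3
add 7: shortest ending here [12, 1, 7] sum 20, len 3
add 11: shortest ending here [7, 11] sum 18, len 2
add 4: shortest ending here [7, 11, 4] sum 22, len 3
add 9: shortest ending here [11, 4, 9] sum 24, len 3
add 11: shortest ending here [9, 11] sum 20, len 2
add 9: shortest ending here [11, 9] sum 20, len 2
add 9: shortest ending here [9, 9] sum 18, len 2
add 11: shortest ending here [9, 11] sum 20, len 2
add 7: shortest ending here [11, 7] sum 18, len 2
Shortest qualifying length: 2.

2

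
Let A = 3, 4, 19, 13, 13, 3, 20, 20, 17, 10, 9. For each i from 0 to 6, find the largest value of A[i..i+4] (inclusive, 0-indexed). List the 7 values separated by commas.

3 4 19 13 13 → max 19
4 19 13 13 3 → max 19
19 13 13 3 20 → max 20
13 13 3 20 20 → max 20
13 3 20 20 17 → max 20
3 20 20 17 10 → max 20
20 20 17 10 9 → max 20

19, 19, 20, 20, 20, 20, 20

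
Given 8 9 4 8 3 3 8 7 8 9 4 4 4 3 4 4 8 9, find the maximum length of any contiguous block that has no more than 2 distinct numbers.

6

[8] 1 distinct, len 1
[8, 9] 2 distinct, len 2
[9, 4] 2 distinct, len 2
[4, 8] 2 distinct, len 2
[8, 3] 2 distinct, len 2
[8, 3, 3] 2 distinct, len 3
[8, 3, 3, 8] 2 distinct, len 4
[8, 7] 2 distinct, len 2
[8, 7, 8] 2 distinct, len 3
[8, 9] 2 distinct, len 2
[9, 4] 2 distinct, len 2
[9, 4, 4] 2 distinct, len 3
[9, 4, 4, 4] 2 distinct, len 4
[4, 4, 4, 3] 2 distinct, len 4
[4, 4, 4, 3, 4] 2 distinct, len 5
[4, 4, 4, 3, 4, 4] 2 distinct, len 6
[4, 4, 8] 2 distinct, len 3
[8, 9] 2 distinct, len 2
Longest length with ≤2 distinct: 6.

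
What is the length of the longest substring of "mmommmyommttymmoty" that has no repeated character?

add m: [m] len 1
add m (repeat m, move left end past it): [m] len 1
add o: [m, o] len 2
add m (repeat m, move left end past it): [o, m] len 2
add m (repeat m, move left end past it): [m] len 1
add m (repeat m, move left end past it): [m] len 1
add y: [m, y] len 2
add o: [m, y, o] len 3
add m (repeat m, move left end past it): [y, o, m] len 3
add m (repeat m, move left end past it): [m] len 1
add t: [m, t] len 2
add t (repeat t, move left end past it): [t] len 1
add y: [t, y] len 2
add m: [t, y, m] len 3
add m (repeat m, move left end past it): [m] len 1
add o: [m, o] len 2
add t: [m, o, t] len 3
add y: [m, o, t, y] len 4
Longest all-distinct length: 4.

4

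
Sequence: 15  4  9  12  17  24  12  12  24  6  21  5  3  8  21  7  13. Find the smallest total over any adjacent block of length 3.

[15, 4, 9] → sum 28
[4, 9, 12] → sum 25
[9, 12, 17] → sum 38
[12, 17, 24] → sum 53
[17, 24, 12] → sum 53
[24, 12, 12] → sum 48
[12, 12, 24] → sum 48
[12, 24, 6] → sum 42
[24, 6, 21] → sum 51
[6, 21, 5] → sum 32
[21, 5, 3] → sum 29
[5, 3, 8] → sum 16
[3, 8, 21] → sum 32
[8, 21, 7] → sum 36
[21, 7, 13] → sum 41
Smallest of these is 16.

16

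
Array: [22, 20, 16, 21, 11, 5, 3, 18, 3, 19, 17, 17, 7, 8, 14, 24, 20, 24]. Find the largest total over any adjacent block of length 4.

82

Each size-4 window and its sum:
22 20 16 21 → sum 79
20 16 21 11 → sum 68
16 21 11 5 → sum 53
21 11 5 3 → sum 40
11 5 3 18 → sum 37
5 3 18 3 → sum 29
3 18 3 19 → sum 43
18 3 19 17 → sum 57
3 19 17 17 → sum 56
19 17 17 7 → sum 60
17 17 7 8 → sum 49
17 7 8 14 → sum 46
7 8 14 24 → sum 53
8 14 24 20 → sum 66
14 24 20 24 → sum 82
Largest of these is 82.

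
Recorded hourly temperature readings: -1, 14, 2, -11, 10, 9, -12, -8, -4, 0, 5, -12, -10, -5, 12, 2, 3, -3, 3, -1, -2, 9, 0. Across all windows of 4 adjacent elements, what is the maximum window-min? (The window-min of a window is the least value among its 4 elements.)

(-1, 14, 2, -11) → min -11
(14, 2, -11, 10) → min -11
(2, -11, 10, 9) → min -11
(-11, 10, 9, -12) → min -12
(10, 9, -12, -8) → min -12
(9, -12, -8, -4) → min -12
(-12, -8, -4, 0) → min -12
(-8, -4, 0, 5) → min -8
(-4, 0, 5, -12) → min -12
(0, 5, -12, -10) → min -12
(5, -12, -10, -5) → min -12
(-12, -10, -5, 12) → min -12
(-10, -5, 12, 2) → min -10
(-5, 12, 2, 3) → min -5
(12, 2, 3, -3) → min -3
(2, 3, -3, 3) → min -3
(3, -3, 3, -1) → min -3
(-3, 3, -1, -2) → min -3
(3, -1, -2, 9) → min -2
(-1, -2, 9, 0) → min -2
Maximum of these is -2.

-2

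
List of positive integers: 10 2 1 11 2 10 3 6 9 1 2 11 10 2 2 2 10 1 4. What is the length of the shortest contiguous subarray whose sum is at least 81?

14

add 10: running sum 10 < 81
add 2: running sum 12 < 81
add 1: running sum 13 < 81
add 11: running sum 24 < 81
add 2: running sum 26 < 81
add 10: running sum 36 < 81
add 3: running sum 39 < 81
add 6: running sum 45 < 81
add 9: running sum 54 < 81
add 1: running sum 55 < 81
add 2: running sum 57 < 81
add 11: running sum 68 < 81
add 10: running sum 78 < 81
add 2: running sum 80 < 81
add 2: shortest ending here [10, 2, 1, 11, 2, 10, 3, 6, 9, 1, 2, 11, 10, 2, 2] sum 82, len 15
add 2: shortest ending here [10, 2, 1, 11, 2, 10, 3, 6, 9, 1, 2, 11, 10, 2, 2, 2] sum 84, len 16
add 10: shortest ending here [11, 2, 10, 3, 6, 9, 1, 2, 11, 10, 2, 2, 2, 10] sum 81, len 14
add 1: shortest ending here [11, 2, 10, 3, 6, 9, 1, 2, 11, 10, 2, 2, 2, 10, 1] sum 82, len 15
add 4: shortest ending here [11, 2, 10, 3, 6, 9, 1, 2, 11, 10, 2, 2, 2, 10, 1, 4] sum 86, len 16
Shortest qualifying length: 14.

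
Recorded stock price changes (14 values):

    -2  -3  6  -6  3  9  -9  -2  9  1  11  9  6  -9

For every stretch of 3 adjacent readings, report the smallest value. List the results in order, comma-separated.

-2 -3 6 → min -3
-3 6 -6 → min -6
6 -6 3 → min -6
-6 3 9 → min -6
3 9 -9 → min -9
9 -9 -2 → min -9
-9 -2 9 → min -9
-2 9 1 → min -2
9 1 11 → min 1
1 11 9 → min 1
11 9 6 → min 6
9 6 -9 → min -9

-3, -6, -6, -6, -9, -9, -9, -2, 1, 1, 6, -9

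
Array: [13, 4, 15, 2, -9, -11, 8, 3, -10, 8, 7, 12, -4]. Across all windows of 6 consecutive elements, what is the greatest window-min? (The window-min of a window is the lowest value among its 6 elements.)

13 4 15 2 -9 -11 → min -11
4 15 2 -9 -11 8 → min -11
15 2 -9 -11 8 3 → min -11
2 -9 -11 8 3 -10 → min -11
-9 -11 8 3 -10 8 → min -11
-11 8 3 -10 8 7 → min -11
8 3 -10 8 7 12 → min -10
3 -10 8 7 12 -4 → min -10
Greatest of these is -10.

-10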